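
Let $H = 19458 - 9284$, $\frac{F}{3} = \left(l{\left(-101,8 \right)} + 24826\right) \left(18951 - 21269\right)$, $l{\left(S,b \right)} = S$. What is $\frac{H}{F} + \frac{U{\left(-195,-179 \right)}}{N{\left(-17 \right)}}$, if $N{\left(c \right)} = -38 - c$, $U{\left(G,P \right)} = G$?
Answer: $\frac{5587938016}{601781775} \approx 9.2857$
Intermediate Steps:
$F = -171937650$ ($F = 3 \left(-101 + 24826\right) \left(18951 - 21269\right) = 3 \cdot 24725 \left(-2318\right) = 3 \left(-57312550\right) = -171937650$)
$H = 10174$
$\frac{H}{F} + \frac{U{\left(-195,-179 \right)}}{N{\left(-17 \right)}} = \frac{10174}{-171937650} - \frac{195}{-38 - -17} = 10174 \left(- \frac{1}{171937650}\right) - \frac{195}{-38 + 17} = - \frac{5087}{85968825} - \frac{195}{-21} = - \frac{5087}{85968825} - - \frac{65}{7} = - \frac{5087}{85968825} + \frac{65}{7} = \frac{5587938016}{601781775}$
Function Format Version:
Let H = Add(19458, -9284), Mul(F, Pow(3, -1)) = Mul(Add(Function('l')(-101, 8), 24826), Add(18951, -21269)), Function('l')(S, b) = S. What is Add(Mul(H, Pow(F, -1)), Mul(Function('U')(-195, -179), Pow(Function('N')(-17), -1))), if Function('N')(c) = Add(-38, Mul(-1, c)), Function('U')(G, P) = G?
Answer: Rational(5587938016, 601781775) ≈ 9.2857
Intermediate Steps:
F = -171937650 (F = Mul(3, Mul(Add(-101, 24826), Add(18951, -21269))) = Mul(3, Mul(24725, -2318)) = Mul(3, -57312550) = -171937650)
H = 10174
Add(Mul(H, Pow(F, -1)), Mul(Function('U')(-195, -179), Pow(Function('N')(-17), -1))) = Add(Mul(10174, Pow(-171937650, -1)), Mul(-195, Pow(Add(-38, Mul(-1, -17)), -1))) = Add(Mul(10174, Rational(-1, 171937650)), Mul(-195, Pow(Add(-38, 17), -1))) = Add(Rational(-5087, 85968825), Mul(-195, Pow(-21, -1))) = Add(Rational(-5087, 85968825), Mul(-195, Rational(-1, 21))) = Add(Rational(-5087, 85968825), Rational(65, 7)) = Rational(5587938016, 601781775)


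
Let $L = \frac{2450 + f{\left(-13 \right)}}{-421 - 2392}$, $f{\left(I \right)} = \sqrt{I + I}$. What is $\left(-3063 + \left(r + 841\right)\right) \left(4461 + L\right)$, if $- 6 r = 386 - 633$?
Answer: $- \frac{164168898155}{16878} + \frac{13085 i \sqrt{26}}{16878} \approx -9.7268 \cdot 10^{6} + 3.9531 i$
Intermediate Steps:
$f{\left(I \right)} = \sqrt{2} \sqrt{I}$ ($f{\left(I \right)} = \sqrt{2 I} = \sqrt{2} \sqrt{I}$)
$r = \frac{247}{6}$ ($r = - \frac{386 - 633}{6} = \left(- \frac{1}{6}\right) \left(-247\right) = \frac{247}{6} \approx 41.167$)
$L = - \frac{2450}{2813} - \frac{i \sqrt{26}}{2813}$ ($L = \frac{2450 + \sqrt{2} \sqrt{-13}}{-421 - 2392} = \frac{2450 + \sqrt{2} i \sqrt{13}}{-2813} = \left(2450 + i \sqrt{26}\right) \left(- \frac{1}{2813}\right) = - \frac{2450}{2813} - \frac{i \sqrt{26}}{2813} \approx -0.87096 - 0.0018127 i$)
$\left(-3063 + \left(r + 841\right)\right) \left(4461 + L\right) = \left(-3063 + \left(\frac{247}{6} + 841\right)\right) \left(4461 - \left(\frac{2450}{2813} + \frac{i \sqrt{26}}{2813}\right)\right) = \left(-3063 + \frac{5293}{6}\right) \left(\frac{12546343}{2813} - \frac{i \sqrt{26}}{2813}\right) = - \frac{13085 \left(\frac{12546343}{2813} - \frac{i \sqrt{26}}{2813}\right)}{6} = - \frac{164168898155}{16878} + \frac{13085 i \sqrt{26}}{16878}$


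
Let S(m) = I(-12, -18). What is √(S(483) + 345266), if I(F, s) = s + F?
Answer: 2*√86309 ≈ 587.57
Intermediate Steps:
I(F, s) = F + s
S(m) = -30 (S(m) = -12 - 18 = -30)
√(S(483) + 345266) = √(-30 + 345266) = √345236 = 2*√86309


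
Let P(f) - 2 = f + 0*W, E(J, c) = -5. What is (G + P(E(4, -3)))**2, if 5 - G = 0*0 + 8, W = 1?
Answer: 36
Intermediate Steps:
P(f) = 2 + f (P(f) = 2 + (f + 0*1) = 2 + (f + 0) = 2 + f)
G = -3 (G = 5 - (0*0 + 8) = 5 - (0 + 8) = 5 - 1*8 = 5 - 8 = -3)
(G + P(E(4, -3)))**2 = (-3 + (2 - 5))**2 = (-3 - 3)**2 = (-6)**2 = 36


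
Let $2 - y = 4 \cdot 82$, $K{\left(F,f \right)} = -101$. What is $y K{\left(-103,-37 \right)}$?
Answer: $32926$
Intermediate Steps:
$y = -326$ ($y = 2 - 4 \cdot 82 = 2 - 328 = -326$)
$y K{\left(-103,-37 \right)} = \left(-326\right) \left(-101\right) = 32926$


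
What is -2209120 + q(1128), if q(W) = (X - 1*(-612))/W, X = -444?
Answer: -103828633/47 ≈ -2.2091e+6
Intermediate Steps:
q(W) = 168/W (q(W) = (-444 - 1*(-612))/W = (-444 + 612)/W = 168/W)
-2209120 + q(1128) = -2209120 + 168/1128 = -2209120 + 168*(1/1128) = -2209120 + 7/47 = -103828633/47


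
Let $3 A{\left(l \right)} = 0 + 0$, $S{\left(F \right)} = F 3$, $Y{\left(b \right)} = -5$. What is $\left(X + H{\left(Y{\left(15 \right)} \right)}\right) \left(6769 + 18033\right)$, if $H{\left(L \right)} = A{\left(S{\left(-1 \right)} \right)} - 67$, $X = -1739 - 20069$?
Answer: $-542543750$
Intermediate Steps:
$S{\left(F \right)} = 3 F$
$X = -21808$ ($X = -1739 - 20069 = -21808$)
$A{\left(l \right)} = 0$ ($A{\left(l \right)} = \frac{0 + 0}{3} = \frac{1}{3} \cdot 0 = 0$)
$H{\left(L \right)} = -67$ ($H{\left(L \right)} = 0 - 67 = -67$)
$\left(X + H{\left(Y{\left(15 \right)} \right)}\right) \left(6769 + 18033\right) = \left(-21808 - 67\right) \left(6769 + 18033\right) = \left(-21875\right) 24802 = -542543750$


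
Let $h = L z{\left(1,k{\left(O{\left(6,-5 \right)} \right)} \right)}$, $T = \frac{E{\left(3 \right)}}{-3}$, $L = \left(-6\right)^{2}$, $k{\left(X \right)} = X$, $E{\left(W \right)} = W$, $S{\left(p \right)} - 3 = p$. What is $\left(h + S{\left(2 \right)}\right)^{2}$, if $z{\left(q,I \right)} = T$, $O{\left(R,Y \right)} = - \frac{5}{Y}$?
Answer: $961$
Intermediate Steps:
$S{\left(p \right)} = 3 + p$
$L = 36$
$T = -1$ ($T = \frac{3}{-3} = 3 \left(- \frac{1}{3}\right) = -1$)
$z{\left(q,I \right)} = -1$
$h = -36$ ($h = 36 \left(-1\right) = -36$)
$\left(h + S{\left(2 \right)}\right)^{2} = \left(-36 + \left(3 + 2\right)\right)^{2} = \left(-36 + 5\right)^{2} = \left(-31\right)^{2} = 961$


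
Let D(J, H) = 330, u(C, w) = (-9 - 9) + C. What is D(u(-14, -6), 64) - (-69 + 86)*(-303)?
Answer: 5481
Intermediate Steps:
u(C, w) = -18 + C
D(u(-14, -6), 64) - (-69 + 86)*(-303) = 330 - (-69 + 86)*(-303) = 330 - 17*(-303) = 330 - 1*(-5151) = 330 + 5151 = 5481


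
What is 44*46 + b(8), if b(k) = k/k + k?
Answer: 2033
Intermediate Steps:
b(k) = 1 + k
44*46 + b(8) = 44*46 + (1 + 8) = 2024 + 9 = 2033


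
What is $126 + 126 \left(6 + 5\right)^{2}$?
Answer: $15372$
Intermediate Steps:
$126 + 126 \left(6 + 5\right)^{2} = 126 + 126 \cdot 11^{2} = 126 + 126 \cdot 121 = 126 + 15246 = 15372$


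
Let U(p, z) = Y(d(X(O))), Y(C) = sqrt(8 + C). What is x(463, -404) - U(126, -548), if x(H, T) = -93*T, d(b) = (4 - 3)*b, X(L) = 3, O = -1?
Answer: 37572 - sqrt(11) ≈ 37569.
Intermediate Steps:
d(b) = b (d(b) = 1*b = b)
U(p, z) = sqrt(11) (U(p, z) = sqrt(8 + 3) = sqrt(11))
x(463, -404) - U(126, -548) = -93*(-404) - sqrt(11) = 37572 - sqrt(11)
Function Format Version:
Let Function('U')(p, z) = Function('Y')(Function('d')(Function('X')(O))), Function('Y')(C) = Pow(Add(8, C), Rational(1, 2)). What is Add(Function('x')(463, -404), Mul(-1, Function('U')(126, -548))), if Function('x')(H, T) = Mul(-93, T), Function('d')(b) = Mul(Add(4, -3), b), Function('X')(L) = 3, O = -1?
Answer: Add(37572, Mul(-1, Pow(11, Rational(1, 2)))) ≈ 37569.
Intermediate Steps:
Function('d')(b) = b (Function('d')(b) = Mul(1, b) = b)
Function('U')(p, z) = Pow(11, Rational(1, 2)) (Function('U')(p, z) = Pow(Add(8, 3), Rational(1, 2)) = Pow(11, Rational(1, 2)))
Add(Function('x')(463, -404), Mul(-1, Function('U')(126, -548))) = Add(Mul(-93, -404), Mul(-1, Pow(11, Rational(1, 2)))) = Add(37572, Mul(-1, Pow(11, Rational(1, 2))))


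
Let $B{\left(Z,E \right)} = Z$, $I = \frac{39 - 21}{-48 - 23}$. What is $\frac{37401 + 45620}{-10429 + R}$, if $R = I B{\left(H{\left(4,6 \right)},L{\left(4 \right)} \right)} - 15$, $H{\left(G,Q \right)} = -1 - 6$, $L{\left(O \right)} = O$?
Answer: $- \frac{5894491}{741398} \approx -7.9505$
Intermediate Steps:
$H{\left(G,Q \right)} = -7$ ($H{\left(G,Q \right)} = -1 - 6 = -7$)
$I = - \frac{18}{71}$ ($I = \frac{18}{-71} = 18 \left(- \frac{1}{71}\right) = - \frac{18}{71} \approx -0.25352$)
$R = - \frac{939}{71}$ ($R = \left(- \frac{18}{71}\right) \left(-7\right) - 15 = \frac{126}{71} - 15 = - \frac{939}{71} \approx -13.225$)
$\frac{37401 + 45620}{-10429 + R} = \frac{37401 + 45620}{-10429 - \frac{939}{71}} = \frac{83021}{- \frac{741398}{71}} = 83021 \left(- \frac{71}{741398}\right) = - \frac{5894491}{741398}$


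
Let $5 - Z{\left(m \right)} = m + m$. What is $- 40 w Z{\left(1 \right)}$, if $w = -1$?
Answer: $120$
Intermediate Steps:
$Z{\left(m \right)} = 5 - 2 m$ ($Z{\left(m \right)} = 5 - \left(m + m\right) = 5 - 2 m$)
$- 40 w Z{\left(1 \right)} = \left(-40\right) \left(-1\right) \left(5 - 2\right) = 40 \left(5 - 2\right) = 40 \cdot 3 = 120$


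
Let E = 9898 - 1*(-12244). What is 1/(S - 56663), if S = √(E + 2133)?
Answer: -56663/3210671294 - 5*√971/3210671294 ≈ -1.7697e-5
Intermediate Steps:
E = 22142 (E = 9898 + 12244 = 22142)
S = 5*√971 (S = √(22142 + 2133) = √24275 = 5*√971 ≈ 155.80)
1/(S - 56663) = 1/(5*√971 - 56663) = 1/(-56663 + 5*√971)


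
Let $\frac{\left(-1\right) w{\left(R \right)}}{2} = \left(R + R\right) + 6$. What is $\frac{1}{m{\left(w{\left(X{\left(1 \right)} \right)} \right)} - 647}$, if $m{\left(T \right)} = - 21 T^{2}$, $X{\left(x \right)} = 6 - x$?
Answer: $- \frac{1}{22151} \approx -4.5145 \cdot 10^{-5}$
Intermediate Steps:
$w{\left(R \right)} = -12 - 4 R$ ($w{\left(R \right)} = - 2 \left(\left(R + R\right) + 6\right) = - 2 \left(2 R + 6\right) = - 2 \left(6 + 2 R\right) = -12 - 4 R$)
$\frac{1}{m{\left(w{\left(X{\left(1 \right)} \right)} \right)} - 647} = \frac{1}{- 21 \left(-12 - 4 \left(6 - 1\right)\right)^{2} - 647} = \frac{1}{- 21 \left(-12 - 20\right)^{2} - 647} = \frac{1}{- 21 \left(-32\right)^{2} - 647} = \frac{1}{\left(-21\right) 1024 - 647} = \frac{1}{-21504 - 647} = \frac{1}{-22151} = - \frac{1}{22151}$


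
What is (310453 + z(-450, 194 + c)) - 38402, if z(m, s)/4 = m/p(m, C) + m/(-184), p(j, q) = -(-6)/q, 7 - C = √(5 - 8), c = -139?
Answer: 6209098/23 + 300*I*√3 ≈ 2.6996e+5 + 519.62*I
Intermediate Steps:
C = 7 - I*√3 (C = 7 - √(5 - 8) = 7 - √(-3) = 7 - I*√3 ≈ 7.0 - 1.732*I)
p(j, q) = 6/q
z(m, s) = -m/46 + 4*m*(7/6 - I*√3/6) (z(m, s) = 4*(m/((6/(7 - I*√3))) + m/(-184)) = 4*(m*(7/6 - I*√3/6) + m*(-1/184)) = 4*(m*(7/6 - I*√3/6) - m/184) = 4*(-m/184 + m*(7/6 - I*√3/6)) = -m/46 + 4*m*(7/6 - I*√3/6))
(310453 + z(-450, 194 + c)) - 38402 = (310453 + (1/138)*(-450)*(641 - 92*I*√3)) - 38402 = (310453 + (-48075/23 + 300*I*√3)) - 38402 = (7092344/23 + 300*I*√3) - 38402 = 6209098/23 + 300*I*√3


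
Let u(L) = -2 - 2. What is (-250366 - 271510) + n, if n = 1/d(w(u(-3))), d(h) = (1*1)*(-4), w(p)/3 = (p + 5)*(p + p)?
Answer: -2087505/4 ≈ -5.2188e+5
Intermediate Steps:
u(L) = -4
w(p) = 6*p*(5 + p) (w(p) = 3*((p + 5)*(p + p)) = 3*((5 + p)*(2*p)) = 3*(2*p*(5 + p)) = 6*p*(5 + p))
d(h) = -4 (d(h) = 1*(-4) = -4)
n = -¼ (n = 1/(-4) = -¼ ≈ -0.25000)
(-250366 - 271510) + n = (-250366 - 271510) - ¼ = -521876 - ¼ = -2087505/4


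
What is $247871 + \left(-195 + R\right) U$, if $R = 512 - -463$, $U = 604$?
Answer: $718991$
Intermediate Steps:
$R = 975$ ($R = 512 + 463 = 975$)
$247871 + \left(-195 + R\right) U = 247871 + \left(-195 + 975\right) 604 = 247871 + 780 \cdot 604 = 247871 + 471120 = 718991$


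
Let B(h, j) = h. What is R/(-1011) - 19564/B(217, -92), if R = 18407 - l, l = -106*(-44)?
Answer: -7587145/73129 ≈ -103.75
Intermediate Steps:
l = 4664
R = 13743 (R = 18407 - 1*4664 = 18407 - 4664 = 13743)
R/(-1011) - 19564/B(217, -92) = 13743/(-1011) - 19564/217 = 13743*(-1/1011) - 19564*1/217 = -4581/337 - 19564/217 = -7587145/73129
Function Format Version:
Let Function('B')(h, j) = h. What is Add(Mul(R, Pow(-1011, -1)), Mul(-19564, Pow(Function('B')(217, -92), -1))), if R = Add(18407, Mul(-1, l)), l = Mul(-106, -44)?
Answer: Rational(-7587145, 73129) ≈ -103.75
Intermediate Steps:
l = 4664
R = 13743 (R = Add(18407, Mul(-1, 4664)) = Add(18407, -4664) = 13743)
Add(Mul(R, Pow(-1011, -1)), Mul(-19564, Pow(Function('B')(217, -92), -1))) = Add(Mul(13743, Pow(-1011, -1)), Mul(-19564, Pow(217, -1))) = Add(Mul(13743, Rational(-1, 1011)), Mul(-19564, Rational(1, 217))) = Add(Rational(-4581, 337), Rational(-19564, 217)) = Rational(-7587145, 73129)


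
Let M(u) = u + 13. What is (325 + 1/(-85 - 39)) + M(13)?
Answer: 43523/124 ≈ 350.99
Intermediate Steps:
M(u) = 13 + u
(325 + 1/(-85 - 39)) + M(13) = (325 + 1/(-85 - 39)) + (13 + 13) = (325 + 1/(-124)) + 26 = (325 - 1/124) + 26 = 40299/124 + 26 = 43523/124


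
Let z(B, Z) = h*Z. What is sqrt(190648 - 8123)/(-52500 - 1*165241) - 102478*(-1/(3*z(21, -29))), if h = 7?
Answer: -102478/609 - 35*sqrt(149)/217741 ≈ -168.27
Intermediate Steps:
z(B, Z) = 7*Z
sqrt(190648 - 8123)/(-52500 - 1*165241) - 102478*(-1/(3*z(21, -29))) = sqrt(190648 - 8123)/(-52500 - 1*165241) - 102478/((7*(-29))*(-3)) = sqrt(182525)/(-52500 - 165241) - 102478/((-203*(-3))) = (35*sqrt(149))/(-217741) - 102478/609 = (35*sqrt(149))*(-1/217741) - 102478*1/609 = -35*sqrt(149)/217741 - 102478/609 = -102478/609 - 35*sqrt(149)/217741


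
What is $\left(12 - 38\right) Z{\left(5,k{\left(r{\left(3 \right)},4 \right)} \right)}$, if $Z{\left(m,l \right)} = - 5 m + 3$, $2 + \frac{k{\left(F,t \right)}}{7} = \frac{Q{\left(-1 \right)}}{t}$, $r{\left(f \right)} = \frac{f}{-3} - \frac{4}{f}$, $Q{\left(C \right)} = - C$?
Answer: $572$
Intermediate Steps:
$r{\left(f \right)} = - \frac{4}{f} - \frac{f}{3}$ ($r{\left(f \right)} = f \left(- \frac{1}{3}\right) - \frac{4}{f} = - \frac{f}{3} - \frac{4}{f} = - \frac{4}{f} - \frac{f}{3}$)
$k{\left(F,t \right)} = -14 + \frac{7}{t}$ ($k{\left(F,t \right)} = -14 + 7 \frac{\left(-1\right) \left(-1\right)}{t} = -14 + 7 \cdot 1 \frac{1}{t} = -14 + \frac{7}{t}$)
$Z{\left(m,l \right)} = 3 - 5 m$
$\left(12 - 38\right) Z{\left(5,k{\left(r{\left(3 \right)},4 \right)} \right)} = \left(12 - 38\right) \left(3 - 25\right) = - 26 \left(3 - 25\right) = \left(-26\right) \left(-22\right) = 572$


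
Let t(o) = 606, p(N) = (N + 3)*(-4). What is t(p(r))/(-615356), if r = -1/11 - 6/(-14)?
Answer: -303/307678 ≈ -0.00098480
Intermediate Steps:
r = 26/77 (r = -1*1/11 - 6*(-1/14) = -1/11 + 3/7 = 26/77 ≈ 0.33766)
p(N) = -12 - 4*N (p(N) = (3 + N)*(-4) = -12 - 4*N)
t(p(r))/(-615356) = 606/(-615356) = 606*(-1/615356) = -303/307678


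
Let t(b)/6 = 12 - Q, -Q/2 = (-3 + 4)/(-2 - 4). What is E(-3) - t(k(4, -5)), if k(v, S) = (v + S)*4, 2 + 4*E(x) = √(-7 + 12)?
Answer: -141/2 + √5/4 ≈ -69.941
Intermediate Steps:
E(x) = -½ + √5/4 (E(x) = -½ + √(-7 + 12)/4 = -½ + √5/4)
Q = ⅓ (Q = -2*(-3 + 4)/(-2 - 4) = -2/(-6) = -2*(-1)/6 = -2*(-⅙) = ⅓ ≈ 0.33333)
k(v, S) = 4*S + 4*v (k(v, S) = (S + v)*4 = 4*S + 4*v)
t(b) = 70 (t(b) = 6*(12 - 1*⅓) = 6*(12 - ⅓) = 6*(35/3) = 70)
E(-3) - t(k(4, -5)) = (-½ + √5/4) - 1*70 = (-½ + √5/4) - 70 = -141/2 + √5/4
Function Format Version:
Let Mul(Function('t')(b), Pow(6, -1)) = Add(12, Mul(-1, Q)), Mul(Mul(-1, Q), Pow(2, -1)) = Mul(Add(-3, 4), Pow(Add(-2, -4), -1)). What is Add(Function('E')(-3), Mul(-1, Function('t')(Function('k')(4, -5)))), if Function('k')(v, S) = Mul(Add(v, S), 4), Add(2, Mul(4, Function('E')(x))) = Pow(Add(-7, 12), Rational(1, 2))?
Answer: Add(Rational(-141, 2), Mul(Rational(1, 4), Pow(5, Rational(1, 2)))) ≈ -69.941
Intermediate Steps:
Function('E')(x) = Add(Rational(-1, 2), Mul(Rational(1, 4), Pow(5, Rational(1, 2)))) (Function('E')(x) = Add(Rational(-1, 2), Mul(Rational(1, 4), Pow(Add(-7, 12), Rational(1, 2)))) = Add(Rational(-1, 2), Mul(Rational(1, 4), Pow(5, Rational(1, 2)))))
Q = Rational(1, 3) (Q = Mul(-2, Mul(Add(-3, 4), Pow(Add(-2, -4), -1))) = Mul(-2, Mul(1, Pow(-6, -1))) = Mul(-2, Mul(1, Rational(-1, 6))) = Mul(-2, Rational(-1, 6)) = Rational(1, 3) ≈ 0.33333)
Function('k')(v, S) = Add(Mul(4, S), Mul(4, v)) (Function('k')(v, S) = Mul(Add(S, v), 4) = Add(Mul(4, S), Mul(4, v)))
Function('t')(b) = 70 (Function('t')(b) = Mul(6, Add(12, Mul(-1, Rational(1, 3)))) = Mul(6, Add(12, Rational(-1, 3))) = Mul(6, Rational(35, 3)) = 70)
Add(Function('E')(-3), Mul(-1, Function('t')(Function('k')(4, -5)))) = Add(Add(Rational(-1, 2), Mul(Rational(1, 4), Pow(5, Rational(1, 2)))), Mul(-1, 70)) = Add(Add(Rational(-1, 2), Mul(Rational(1, 4), Pow(5, Rational(1, 2)))), -70) = Add(Rational(-141, 2), Mul(Rational(1, 4), Pow(5, Rational(1, 2))))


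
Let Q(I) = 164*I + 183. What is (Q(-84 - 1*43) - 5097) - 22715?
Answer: -48457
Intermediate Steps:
Q(I) = 183 + 164*I
(Q(-84 - 1*43) - 5097) - 22715 = ((183 + 164*(-84 - 1*43)) - 5097) - 22715 = ((183 + 164*(-84 - 43)) - 5097) - 22715 = ((183 + 164*(-127)) - 5097) - 22715 = ((183 - 20828) - 5097) - 22715 = (-20645 - 5097) - 22715 = -25742 - 22715 = -48457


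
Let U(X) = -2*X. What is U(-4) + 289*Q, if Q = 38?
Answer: 10990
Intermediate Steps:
U(-4) + 289*Q = -2*(-4) + 289*38 = 8 + 10982 = 10990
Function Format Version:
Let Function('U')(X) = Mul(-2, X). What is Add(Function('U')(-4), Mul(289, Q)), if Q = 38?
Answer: 10990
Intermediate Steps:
Add(Function('U')(-4), Mul(289, Q)) = Add(Mul(-2, -4), Mul(289, 38)) = Add(8, 10982) = 10990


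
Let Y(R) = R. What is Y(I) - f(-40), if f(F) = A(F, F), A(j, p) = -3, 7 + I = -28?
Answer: -32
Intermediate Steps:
I = -35 (I = -7 - 28 = -35)
f(F) = -3
Y(I) - f(-40) = -35 - 1*(-3) = -35 + 3 = -32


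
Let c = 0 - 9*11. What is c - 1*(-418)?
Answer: 319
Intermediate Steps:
c = -99 (c = 0 - 99 = -99)
c - 1*(-418) = -99 - 1*(-418) = -99 + 418 = 319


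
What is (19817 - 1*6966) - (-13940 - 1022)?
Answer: 27813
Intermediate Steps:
(19817 - 1*6966) - (-13940 - 1022) = (19817 - 6966) - 1*(-14962) = 12851 + 14962 = 27813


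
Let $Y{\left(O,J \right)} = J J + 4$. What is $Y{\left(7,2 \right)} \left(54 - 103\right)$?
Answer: $-392$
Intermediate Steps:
$Y{\left(O,J \right)} = 4 + J^{2}$ ($Y{\left(O,J \right)} = J^{2} + 4 = 4 + J^{2}$)
$Y{\left(7,2 \right)} \left(54 - 103\right) = \left(4 + 2^{2}\right) \left(54 - 103\right) = \left(4 + 4\right) \left(-49\right) = 8 \left(-49\right) = -392$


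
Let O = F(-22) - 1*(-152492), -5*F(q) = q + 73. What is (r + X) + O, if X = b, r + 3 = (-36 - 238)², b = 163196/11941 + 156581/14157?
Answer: 192360158188903/845243685 ≈ 2.2758e+5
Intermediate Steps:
F(q) = -73/5 - q/5 (F(q) = -(q + 73)/5 = -(73 + q)/5 = -73/5 - q/5)
b = 4180099493/169048737 (b = 163196*(1/11941) + 156581*(1/14157) = 163196/11941 + 156581/14157 = 4180099493/169048737 ≈ 24.727)
r = 75073 (r = -3 + (-36 - 238)² = -3 + (-274)² = -3 + 75076 = 75073)
O = 762409/5 (O = (-73/5 - ⅕*(-22)) - 1*(-152492) = (-73/5 + 22/5) + 152492 = -51/5 + 152492 = 762409/5 ≈ 1.5248e+5)
X = 4180099493/169048737 ≈ 24.727
(r + X) + O = (75073 + 4180099493/169048737) + 762409/5 = 12695175932294/169048737 + 762409/5 = 192360158188903/845243685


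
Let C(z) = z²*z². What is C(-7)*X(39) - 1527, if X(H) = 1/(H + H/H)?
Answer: -58679/40 ≈ -1467.0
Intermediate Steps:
C(z) = z⁴
X(H) = 1/(1 + H) (X(H) = 1/(H + 1) = 1/(1 + H))
C(-7)*X(39) - 1527 = (-7)⁴/(1 + 39) - 1527 = 2401/40 - 1527 = -58679/40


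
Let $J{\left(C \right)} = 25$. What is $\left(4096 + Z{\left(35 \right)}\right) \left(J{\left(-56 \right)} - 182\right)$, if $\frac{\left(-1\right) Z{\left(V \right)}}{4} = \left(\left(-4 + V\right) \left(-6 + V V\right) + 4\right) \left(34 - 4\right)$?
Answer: $711377048$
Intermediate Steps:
$Z{\left(V \right)} = -480 - 120 \left(-6 + V^{2}\right) \left(-4 + V\right)$ ($Z{\left(V \right)} = - 4 \left(\left(-4 + V\right) \left(-6 + V V\right) + 4\right) \left(34 - 4\right) = - 4 \left(\left(-4 + V\right) \left(-6 + V^{2}\right) + 4\right) 30 = - 4 \left(\left(-6 + V^{2}\right) \left(-4 + V\right) + 4\right) 30 = - 4 \left(4 + \left(-6 + V^{2}\right) \left(-4 + V\right)\right) 30 = - 4 \left(120 + 30 \left(-6 + V^{2}\right) \left(-4 + V\right)\right) = -480 - 120 \left(-6 + V^{2}\right) \left(-4 + V\right)$)
$\left(4096 + Z{\left(35 \right)}\right) \left(J{\left(-56 \right)} - 182\right) = \left(4096 + \left(-3360 - 120 \cdot 35^{3} + 480 \cdot 35^{2} + 720 \cdot 35\right)\right) \left(25 - 182\right) = \left(4096 + \left(-3360 - 5145000 + 480 \cdot 1225 + 25200\right)\right) \left(-157\right) = \left(4096 + \left(-3360 - 5145000 + 588000 + 25200\right)\right) \left(-157\right) = \left(4096 - 4535160\right) \left(-157\right) = \left(-4531064\right) \left(-157\right) = 711377048$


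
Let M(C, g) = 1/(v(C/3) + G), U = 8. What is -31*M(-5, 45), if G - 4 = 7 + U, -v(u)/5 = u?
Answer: -93/82 ≈ -1.1341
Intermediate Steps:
v(u) = -5*u
G = 19 (G = 4 + (7 + 8) = 4 + 15 = 19)
M(C, g) = 1/(19 - 5*C/3) (M(C, g) = 1/(-5*C/3 + 19) = 1/(19 - 5*C/3))
-31*M(-5, 45) = -(-93)/(-57 + 5*(-5)) = -(-93)/(-57 - 25) = -(-93)/(-82) = -(-93)*(-1)/82 = -31*3/82 = -93/82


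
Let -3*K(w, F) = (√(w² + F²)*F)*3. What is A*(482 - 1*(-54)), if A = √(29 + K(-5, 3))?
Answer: 536*√(29 - 3*√34) ≈ 1818.2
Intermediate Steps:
K(w, F) = -F*√(F² + w²) (K(w, F) = -√(w² + F²)*F*3/3 = -√(F² + w²)*F*3/3 = -F*√(F² + w²)*3/3 = -F*√(F² + w²))
A = √(29 - 3*√34) (A = √(29 - 1*3*√(3² + (-5)²)) = √(29 - 1*3*√(9 + 25)) = √(29 - 1*3*√34) = √(29 - 3*√34) ≈ 3.3922)
A*(482 - 1*(-54)) = √(29 - 3*√34)*(482 - 1*(-54)) = √(29 - 3*√34)*(482 + 54) = √(29 - 3*√34)*536 = 536*√(29 - 3*√34)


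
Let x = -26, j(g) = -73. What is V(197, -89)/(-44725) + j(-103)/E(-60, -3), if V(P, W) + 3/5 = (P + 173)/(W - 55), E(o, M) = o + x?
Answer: 587735563/692343000 ≈ 0.84891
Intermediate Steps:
E(o, M) = -26 + o (E(o, M) = o - 26 = -26 + o)
V(P, W) = -3/5 + (173 + P)/(-55 + W) (V(P, W) = -3/5 + (P + 173)/(W - 55) = -3/5 + (173 + P)/(-55 + W))
V(197, -89)/(-44725) + j(-103)/E(-60, -3) = ((206 + 197 - 3/5*(-89))/(-55 - 89))/(-44725) - 73/(-26 - 60) = ((206 + 197 + 267/5)/(-144))*(-1/44725) - 73/(-86) = -1/144*2282/5*(-1/44725) - 73*(-1/86) = -1141/360*(-1/44725) + 73/86 = 1141/16101000 + 73/86 = 587735563/692343000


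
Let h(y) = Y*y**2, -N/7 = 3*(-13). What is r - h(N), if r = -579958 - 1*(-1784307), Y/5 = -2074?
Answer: 774070079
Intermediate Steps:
N = 273 (N = -21*(-13) = -7*(-39) = 273)
Y = -10370 (Y = 5*(-2074) = -10370)
h(y) = -10370*y**2
r = 1204349 (r = -579958 + 1784307 = 1204349)
r - h(N) = 1204349 - (-10370)*273**2 = 1204349 - (-10370)*74529 = 1204349 - 1*(-772865730) = 1204349 + 772865730 = 774070079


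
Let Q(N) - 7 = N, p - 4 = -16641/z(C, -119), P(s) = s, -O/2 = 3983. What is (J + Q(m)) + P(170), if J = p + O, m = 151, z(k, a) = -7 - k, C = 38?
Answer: -36321/5 ≈ -7264.2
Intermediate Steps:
O = -7966 (O = -2*3983 = -7966)
p = 1869/5 (p = 4 - 16641/(-7 - 1*38) = 4 - 16641/(-7 - 38) = 4 - 16641/(-45) = 4 - 16641*(-1/45) = 4 + 1849/5 = 1869/5 ≈ 373.80)
Q(N) = 7 + N
J = -37961/5 (J = 1869/5 - 7966 = -37961/5 ≈ -7592.2)
(J + Q(m)) + P(170) = (-37961/5 + (7 + 151)) + 170 = (-37961/5 + 158) + 170 = -37171/5 + 170 = -36321/5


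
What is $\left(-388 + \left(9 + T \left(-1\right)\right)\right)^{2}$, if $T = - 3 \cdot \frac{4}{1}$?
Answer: $134689$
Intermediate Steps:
$T = -12$ ($T = - 3 \cdot 4 \cdot 1 = \left(-3\right) 4 = -12$)
$\left(-388 + \left(9 + T \left(-1\right)\right)\right)^{2} = \left(-388 + \left(9 - -12\right)\right)^{2} = \left(-388 + \left(9 + 12\right)\right)^{2} = \left(-388 + 21\right)^{2} = \left(-367\right)^{2} = 134689$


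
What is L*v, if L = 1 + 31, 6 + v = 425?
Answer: 13408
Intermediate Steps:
v = 419 (v = -6 + 425 = 419)
L = 32
L*v = 32*419 = 13408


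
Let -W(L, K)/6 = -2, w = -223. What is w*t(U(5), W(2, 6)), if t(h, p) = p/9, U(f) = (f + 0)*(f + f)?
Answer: -892/3 ≈ -297.33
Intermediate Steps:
U(f) = 2*f² (U(f) = f*(2*f) = 2*f²)
W(L, K) = 12 (W(L, K) = -6*(-2) = 12)
t(h, p) = p/9 (t(h, p) = p*(⅑) = p/9)
w*t(U(5), W(2, 6)) = -223*12/9 = -223*4/3 = -892/3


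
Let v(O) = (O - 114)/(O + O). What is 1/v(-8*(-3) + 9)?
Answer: -22/27 ≈ -0.81481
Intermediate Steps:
v(O) = (-114 + O)/(2*O) (v(O) = (-114 + O)/((2*O)) = (-114 + O)*(1/(2*O)) = (-114 + O)/(2*O))
1/v(-8*(-3) + 9) = 1/((-114 + (-8*(-3) + 9))/(2*(-8*(-3) + 9))) = 1/((-114 + (24 + 9))/(2*(24 + 9))) = 1/((1/2)*(-114 + 33)/33) = 1/((1/2)*(1/33)*(-81)) = 1/(-27/22) = -22/27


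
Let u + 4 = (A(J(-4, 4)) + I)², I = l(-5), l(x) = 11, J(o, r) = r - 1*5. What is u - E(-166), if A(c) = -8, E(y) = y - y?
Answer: 5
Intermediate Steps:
E(y) = 0
J(o, r) = -5 + r (J(o, r) = r - 5 = -5 + r)
I = 11
u = 5 (u = -4 + (-8 + 11)² = -4 + 3² = -4 + 9 = 5)
u - E(-166) = 5 - 1*0 = 5 + 0 = 5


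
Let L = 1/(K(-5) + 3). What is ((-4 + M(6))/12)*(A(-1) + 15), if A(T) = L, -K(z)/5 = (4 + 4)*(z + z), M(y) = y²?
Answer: 48368/1209 ≈ 40.007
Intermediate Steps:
K(z) = -80*z (K(z) = -5*(4 + 4)*(z + z) = -40*2*z = -80*z)
L = 1/403 (L = 1/(-80*(-5) + 3) = 1/(400 + 3) = 1/403 ≈ 0.0024814)
A(T) = 1/403
((-4 + M(6))/12)*(A(-1) + 15) = ((-4 + 6²)/12)*(1/403 + 15) = ((-4 + 36)*(1/12))*(6046/403) = (32*(1/12))*(6046/403) = (8/3)*(6046/403) = 48368/1209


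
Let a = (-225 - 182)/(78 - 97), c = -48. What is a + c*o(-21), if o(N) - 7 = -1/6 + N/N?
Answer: -6737/19 ≈ -354.58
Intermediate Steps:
o(N) = 47/6 (o(N) = 7 + (-1/6 + N/N) = 7 + (-1*⅙ + 1) = 7 + (-⅙ + 1) = 7 + ⅚ = 47/6)
a = 407/19 (a = -407/(-19) = -407*(-1/19) = 407/19 ≈ 21.421)
a + c*o(-21) = 407/19 - 48*47/6 = 407/19 - 376 = -6737/19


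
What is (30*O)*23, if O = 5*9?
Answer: 31050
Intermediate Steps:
O = 45
(30*O)*23 = (30*45)*23 = 1350*23 = 31050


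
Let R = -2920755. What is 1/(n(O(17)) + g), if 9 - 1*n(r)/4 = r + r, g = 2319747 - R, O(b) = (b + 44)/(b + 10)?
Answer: 27/141494038 ≈ 1.9082e-7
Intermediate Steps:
O(b) = (44 + b)/(10 + b)
g = 5240502 (g = 2319747 - 1*(-2920755) = 2319747 + 2920755 = 5240502)
n(r) = 36 - 8*r (n(r) = 36 - 4*(r + r) = 36 - 8*r)
1/(n(O(17)) + g) = 1/((36 - 8*(44 + 17)/(10 + 17)) + 5240502) = 1/((36 - 8*61/27) + 5240502) = 1/((36 - 488/27) + 5240502) = 1/(484/27 + 5240502) = 1/(141494038/27) = 27/141494038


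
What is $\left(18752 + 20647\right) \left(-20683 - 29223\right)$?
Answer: $-1966246494$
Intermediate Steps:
$\left(18752 + 20647\right) \left(-20683 - 29223\right) = 39399 \left(-49906\right) = -1966246494$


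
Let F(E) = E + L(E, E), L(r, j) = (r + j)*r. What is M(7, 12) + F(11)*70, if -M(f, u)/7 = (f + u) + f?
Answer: 17528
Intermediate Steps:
L(r, j) = r*(j + r) (L(r, j) = (j + r)*r = r*(j + r))
M(f, u) = -14*f - 7*u (M(f, u) = -7*((f + u) + f) = -7*(u + 2*f) = -14*f - 7*u)
F(E) = E + 2*E² (F(E) = E + E*(E + E) = E + E*(2*E) = E + 2*E²)
M(7, 12) + F(11)*70 = (-14*7 - 7*12) + (11*(1 + 2*11))*70 = (-98 - 84) + (11*(1 + 22))*70 = -182 + (11*23)*70 = -182 + 253*70 = -182 + 17710 = 17528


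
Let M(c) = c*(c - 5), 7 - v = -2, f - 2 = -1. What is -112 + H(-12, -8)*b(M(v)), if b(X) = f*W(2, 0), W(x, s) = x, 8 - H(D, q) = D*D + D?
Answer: -360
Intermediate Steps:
f = 1 (f = 2 - 1 = 1)
H(D, q) = 8 - D - D² (H(D, q) = 8 - (D*D + D) = 8 - (D² + D) = 8 - (D + D²) = 8 + (-D - D²) = 8 - D - D²)
v = 9 (v = 7 - 1*(-2) = 7 + 2 = 9)
M(c) = c*(-5 + c)
b(X) = 2 (b(X) = 1*2 = 2)
-112 + H(-12, -8)*b(M(v)) = -112 + (8 - 1*(-12) - 1*(-12)²)*2 = -112 + (8 + 12 - 1*144)*2 = -112 + (8 + 12 - 144)*2 = -112 - 124*2 = -112 - 248 = -360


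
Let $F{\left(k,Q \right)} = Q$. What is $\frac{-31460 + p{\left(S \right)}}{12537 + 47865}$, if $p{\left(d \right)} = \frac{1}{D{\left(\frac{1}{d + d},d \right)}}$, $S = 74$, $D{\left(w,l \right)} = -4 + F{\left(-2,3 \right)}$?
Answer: $- \frac{10487}{20134} \approx -0.52086$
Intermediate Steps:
$D{\left(w,l \right)} = -1$ ($D{\left(w,l \right)} = -4 + 3 = -1$)
$p{\left(d \right)} = -1$ ($p{\left(d \right)} = \frac{1}{-1} = -1$)
$\frac{-31460 + p{\left(S \right)}}{12537 + 47865} = \frac{-31460 - 1}{12537 + 47865} = - \frac{31461}{60402} = \left(-31461\right) \frac{1}{60402} = - \frac{10487}{20134}$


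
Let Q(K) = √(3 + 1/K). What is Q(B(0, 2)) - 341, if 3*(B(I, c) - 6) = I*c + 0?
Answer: -341 + √114/6 ≈ -339.22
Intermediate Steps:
B(I, c) = 6 + I*c/3 (B(I, c) = 6 + (I*c + 0)/3 = 6 + (I*c)/3 = 6 + I*c/3)
Q(B(0, 2)) - 341 = √(3 + 1/(6 + (⅓)*0*2)) - 341 = √(3 + 1/(6 + 0)) - 341 = √(3 + 1/6) - 341 = √(3 + ⅙) - 341 = √(19/6) - 341 = √114/6 - 341 = -341 + √114/6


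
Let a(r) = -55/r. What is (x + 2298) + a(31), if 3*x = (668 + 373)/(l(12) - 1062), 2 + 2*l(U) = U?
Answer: 75229674/32767 ≈ 2295.9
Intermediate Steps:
l(U) = -1 + U/2
x = -347/1057 (x = ((668 + 373)/((-1 + (½)*12) - 1062))/3 = (1041/((-1 + 6) - 1062))/3 = (1041/(5 - 1062))/3 = (1041/(-1057))/3 = (1041*(-1/1057))/3 = (⅓)*(-1041/1057) = -347/1057 ≈ -0.32829)
(x + 2298) + a(31) = (-347/1057 + 2298) - 55/31 = 2428639/1057 - 55*1/31 = 2428639/1057 - 55/31 = 75229674/32767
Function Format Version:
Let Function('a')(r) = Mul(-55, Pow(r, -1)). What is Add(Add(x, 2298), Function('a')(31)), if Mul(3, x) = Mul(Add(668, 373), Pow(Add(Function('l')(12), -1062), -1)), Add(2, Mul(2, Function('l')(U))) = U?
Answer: Rational(75229674, 32767) ≈ 2295.9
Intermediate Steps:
Function('l')(U) = Add(-1, Mul(Rational(1, 2), U))
x = Rational(-347, 1057) (x = Mul(Rational(1, 3), Mul(Add(668, 373), Pow(Add(Add(-1, Mul(Rational(1, 2), 12)), -1062), -1))) = Mul(Rational(1, 3), Mul(1041, Pow(Add(Add(-1, 6), -1062), -1))) = Mul(Rational(1, 3), Mul(1041, Pow(Add(5, -1062), -1))) = Mul(Rational(1, 3), Mul(1041, Pow(-1057, -1))) = Mul(Rational(1, 3), Mul(1041, Rational(-1, 1057))) = Mul(Rational(1, 3), Rational(-1041, 1057)) = Rational(-347, 1057) ≈ -0.32829)
Add(Add(x, 2298), Function('a')(31)) = Add(Add(Rational(-347, 1057), 2298), Mul(-55, Pow(31, -1))) = Add(Rational(2428639, 1057), Mul(-55, Rational(1, 31))) = Add(Rational(2428639, 1057), Rational(-55, 31)) = Rational(75229674, 32767)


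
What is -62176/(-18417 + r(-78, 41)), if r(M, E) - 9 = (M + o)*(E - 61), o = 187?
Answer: 15544/5147 ≈ 3.0200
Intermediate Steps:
r(M, E) = 9 + (-61 + E)*(187 + M) (r(M, E) = 9 + (M + 187)*(E - 61) = 9 + (187 + M)*(-61 + E) = 9 + (-61 + E)*(187 + M))
-62176/(-18417 + r(-78, 41)) = -62176/(-18417 + (-11398 - 61*(-78) + 187*41 + 41*(-78))) = -62176/(-18417 + (-11398 + 4758 + 7667 - 3198)) = -62176/(-18417 - 2171) = -62176/(-20588) = -62176*(-1/20588) = 15544/5147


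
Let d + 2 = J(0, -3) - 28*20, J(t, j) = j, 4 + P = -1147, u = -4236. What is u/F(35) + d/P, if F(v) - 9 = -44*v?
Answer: 5740651/1762181 ≈ 3.2577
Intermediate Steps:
P = -1151 (P = -4 - 1147 = -1151)
F(v) = 9 - 44*v
d = -565 (d = -2 + (-3 - 28*20) = -2 + (-3 - 560) = -2 - 563 = -565)
u/F(35) + d/P = -4236/(9 - 44*35) - 565/(-1151) = -4236/(9 - 1540) - 565*(-1/1151) = -4236/(-1531) + 565/1151 = -4236*(-1/1531) + 565/1151 = 4236/1531 + 565/1151 = 5740651/1762181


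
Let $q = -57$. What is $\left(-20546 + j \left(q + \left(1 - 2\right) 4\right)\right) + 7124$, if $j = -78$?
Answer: $-8664$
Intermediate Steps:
$\left(-20546 + j \left(q + \left(1 - 2\right) 4\right)\right) + 7124 = \left(-20546 - 78 \left(-57 + \left(1 - 2\right) 4\right)\right) + 7124 = \left(-20546 - 78 \left(-57 - 4\right)\right) + 7124 = \left(-20546 - -4758\right) + 7124 = \left(-20546 + 4758\right) + 7124 = -15788 + 7124 = -8664$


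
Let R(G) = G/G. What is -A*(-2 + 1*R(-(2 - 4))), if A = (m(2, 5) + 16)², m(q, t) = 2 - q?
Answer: 256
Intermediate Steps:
R(G) = 1
A = 256 (A = ((2 - 1*2) + 16)² = ((2 - 2) + 16)² = (0 + 16)² = 16² = 256)
-A*(-2 + 1*R(-(2 - 4))) = -256*(-2 + 1*1) = -256*(-2 + 1) = -256*(-1) = -1*(-256) = 256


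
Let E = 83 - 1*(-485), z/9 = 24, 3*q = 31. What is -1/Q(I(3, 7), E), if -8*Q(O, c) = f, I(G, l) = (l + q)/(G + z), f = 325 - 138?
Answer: 8/187 ≈ 0.042781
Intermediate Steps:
q = 31/3 (q = (⅓)*31 = 31/3 ≈ 10.333)
z = 216 (z = 9*24 = 216)
f = 187
I(G, l) = (31/3 + l)/(216 + G) (I(G, l) = (l + 31/3)/(G + 216) = (31/3 + l)/(216 + G))
E = 568 (E = 83 + 485 = 568)
Q(O, c) = -187/8 (Q(O, c) = -⅛*187 = -187/8)
-1/Q(I(3, 7), E) = -1/(-187/8) = -1*(-8/187) = 8/187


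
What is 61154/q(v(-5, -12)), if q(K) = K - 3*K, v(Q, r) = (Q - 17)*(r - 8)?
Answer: -30577/440 ≈ -69.493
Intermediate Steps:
v(Q, r) = (-17 + Q)*(-8 + r)
q(K) = -2*K
61154/q(v(-5, -12)) = 61154/((-2*(136 - 17*(-12) - 8*(-5) - 5*(-12)))) = 61154/((-2*(136 + 204 + 40 + 60))) = 61154/((-2*440)) = 61154/(-880) = 61154*(-1/880) = -30577/440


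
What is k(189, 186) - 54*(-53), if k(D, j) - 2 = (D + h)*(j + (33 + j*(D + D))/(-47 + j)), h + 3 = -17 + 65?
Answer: 22907726/139 ≈ 1.6480e+5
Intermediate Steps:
h = 45 (h = -3 + (-17 + 65) = -3 + 48 = 45)
k(D, j) = 2 + (45 + D)*(j + (33 + 2*D*j)/(-47 + j)) (k(D, j) = 2 + (D + 45)*(j + (33 + j*(D + D))/(-47 + j)) = 2 + (45 + D)*(j + (33 + j*(2*D))/(-47 + j)) = 2 + (45 + D)*(j + (33 + 2*D*j)/(-47 + j)))
k(189, 186) - 54*(-53) = (1391 - 2113*186 + 33*189 + 45*186² + 189*186² + 2*186*189² + 43*189*186)/(-47 + 186) - 54*(-53) = (1391 - 393018 + 6237 + 45*34596 + 189*34596 + 2*186*35721 + 1511622)/139 + 2862 = (1391 - 393018 + 6237 + 1556820 + 6538644 + 13288212 + 1511622)/139 + 2862 = (1/139)*22509908 + 2862 = 22509908/139 + 2862 = 22907726/139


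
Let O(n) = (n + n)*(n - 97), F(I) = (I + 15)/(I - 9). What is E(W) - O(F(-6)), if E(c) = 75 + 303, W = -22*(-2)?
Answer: 6522/25 ≈ 260.88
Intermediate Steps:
F(I) = (15 + I)/(-9 + I)
W = 44
E(c) = 378
O(n) = 2*n*(-97 + n) (O(n) = (2*n)*(-97 + n) = 2*n*(-97 + n))
E(W) - O(F(-6)) = 378 - 2*(15 - 6)/(-9 - 6)*(-97 + (15 - 6)/(-9 - 6)) = 378 - 2*9/(-15)*(-97 + 9/(-15)) = 378 - 2*(-1/15*9)*(-97 - 1/15*9) = 378 - 2*(-3)*(-97 - ⅗)/5 = 378 - 2*(-3)*(-488)/(5*5) = 378 - 1*2928/25 = 378 - 2928/25 = 6522/25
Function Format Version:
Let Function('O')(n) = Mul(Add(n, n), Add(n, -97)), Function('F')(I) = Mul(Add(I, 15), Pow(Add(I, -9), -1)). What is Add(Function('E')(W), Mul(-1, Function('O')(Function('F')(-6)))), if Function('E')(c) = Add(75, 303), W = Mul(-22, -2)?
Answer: Rational(6522, 25) ≈ 260.88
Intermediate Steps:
Function('F')(I) = Mul(Pow(Add(-9, I), -1), Add(15, I)) (Function('F')(I) = Mul(Add(15, I), Pow(Add(-9, I), -1)) = Mul(Pow(Add(-9, I), -1), Add(15, I)))
W = 44
Function('E')(c) = 378
Function('O')(n) = Mul(2, n, Add(-97, n)) (Function('O')(n) = Mul(Mul(2, n), Add(-97, n)) = Mul(2, n, Add(-97, n)))
Add(Function('E')(W), Mul(-1, Function('O')(Function('F')(-6)))) = Add(378, Mul(-1, Mul(2, Mul(Pow(Add(-9, -6), -1), Add(15, -6)), Add(-97, Mul(Pow(Add(-9, -6), -1), Add(15, -6)))))) = Add(378, Mul(-1, Mul(2, Mul(Pow(-15, -1), 9), Add(-97, Mul(Pow(-15, -1), 9))))) = Add(378, Mul(-1, Mul(2, Mul(Rational(-1, 15), 9), Add(-97, Mul(Rational(-1, 15), 9))))) = Add(378, Mul(-1, Mul(2, Rational(-3, 5), Add(-97, Rational(-3, 5))))) = Add(378, Mul(-1, Mul(2, Rational(-3, 5), Rational(-488, 5)))) = Add(378, Mul(-1, Rational(2928, 25))) = Add(378, Rational(-2928, 25)) = Rational(6522, 25)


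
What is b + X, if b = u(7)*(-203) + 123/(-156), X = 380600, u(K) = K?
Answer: 19717267/52 ≈ 3.7918e+5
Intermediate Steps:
b = -73933/52 (b = 7*(-203) + 123/(-156) = -1421 + 123*(-1/156) = -1421 - 41/52 = -73933/52 ≈ -1421.8)
b + X = -73933/52 + 380600 = 19717267/52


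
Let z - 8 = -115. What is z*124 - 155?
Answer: -13423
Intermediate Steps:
z = -107 (z = 8 - 115 = -107)
z*124 - 155 = -107*124 - 155 = -13268 - 155 = -13423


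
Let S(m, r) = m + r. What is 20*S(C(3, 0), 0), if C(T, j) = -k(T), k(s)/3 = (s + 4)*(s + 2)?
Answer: -2100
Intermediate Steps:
k(s) = 3*(2 + s)*(4 + s) (k(s) = 3*((s + 4)*(s + 2)) = 3*((4 + s)*(2 + s)) = 3*((2 + s)*(4 + s)) = 3*(2 + s)*(4 + s))
C(T, j) = -24 - 18*T - 3*T**2 (C(T, j) = -(24 + 3*T**2 + 18*T) = -24 - 18*T - 3*T**2)
20*S(C(3, 0), 0) = 20*((-24 - 18*3 - 3*3**2) + 0) = 20*((-24 - 54 - 3*9) + 0) = 20*((-24 - 54 - 27) + 0) = 20*(-105 + 0) = 20*(-105) = -2100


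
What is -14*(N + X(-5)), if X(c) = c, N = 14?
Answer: -126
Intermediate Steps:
-14*(N + X(-5)) = -14*(14 - 5) = -14*9 = -126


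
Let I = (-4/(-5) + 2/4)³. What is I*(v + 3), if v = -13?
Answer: -2197/100 ≈ -21.970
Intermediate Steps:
I = 2197/1000 (I = (-4*(-⅕) + 2*(¼))³ = (⅘ + ½)³ = (13/10)³ = 2197/1000 ≈ 2.1970)
I*(v + 3) = 2197*(-13 + 3)/1000 = (2197/1000)*(-10) = -2197/100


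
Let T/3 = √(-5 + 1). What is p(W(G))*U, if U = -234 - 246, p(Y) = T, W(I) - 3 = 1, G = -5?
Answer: -2880*I ≈ -2880.0*I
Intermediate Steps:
W(I) = 4 (W(I) = 3 + 1 = 4)
T = 6*I (T = 3*√(-5 + 1) = 3*√(-4) = 3*(2*I) = 6*I ≈ 6.0*I)
p(Y) = 6*I
U = -480
p(W(G))*U = (6*I)*(-480) = -2880*I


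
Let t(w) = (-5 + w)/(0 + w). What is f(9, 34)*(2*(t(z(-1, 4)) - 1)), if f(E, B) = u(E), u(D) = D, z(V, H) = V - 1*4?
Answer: 18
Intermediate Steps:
z(V, H) = -4 + V (z(V, H) = V - 4 = -4 + V)
f(E, B) = E
t(w) = (-5 + w)/w
f(9, 34)*(2*(t(z(-1, 4)) - 1)) = 9*(2*((-5 + (-4 - 1))/(-4 - 1) - 1)) = 9*(2*((-5 - 5)/(-5) - 1)) = 9*(2*(-1/5*(-10) - 1)) = 9*(2*(2 - 1)) = 9*(2*1) = 9*2 = 18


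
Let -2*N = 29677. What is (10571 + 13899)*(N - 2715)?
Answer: -429534145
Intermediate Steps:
N = -29677/2 (N = -½*29677 = -29677/2 ≈ -14839.)
(10571 + 13899)*(N - 2715) = (10571 + 13899)*(-29677/2 - 2715) = 24470*(-35107/2) = -429534145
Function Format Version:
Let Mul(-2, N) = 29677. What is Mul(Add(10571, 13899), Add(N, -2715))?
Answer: -429534145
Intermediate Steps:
N = Rational(-29677, 2) (N = Mul(Rational(-1, 2), 29677) = Rational(-29677, 2) ≈ -14839.)
Mul(Add(10571, 13899), Add(N, -2715)) = Mul(Add(10571, 13899), Add(Rational(-29677, 2), -2715)) = Mul(24470, Rational(-35107, 2)) = -429534145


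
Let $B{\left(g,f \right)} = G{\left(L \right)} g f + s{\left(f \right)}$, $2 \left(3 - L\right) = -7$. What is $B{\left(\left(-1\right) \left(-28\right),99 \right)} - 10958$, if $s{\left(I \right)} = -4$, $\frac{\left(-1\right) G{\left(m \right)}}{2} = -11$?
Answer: $50022$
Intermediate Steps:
$L = \frac{13}{2}$ ($L = 3 - - \frac{7}{2} = 3 + \frac{7}{2} = \frac{13}{2} \approx 6.5$)
$G{\left(m \right)} = 22$ ($G{\left(m \right)} = \left(-2\right) \left(-11\right) = 22$)
$B{\left(g,f \right)} = -4 + 22 f g$ ($B{\left(g,f \right)} = 22 g f - 4 = 22 f g - 4 = -4 + 22 f g$)
$B{\left(\left(-1\right) \left(-28\right),99 \right)} - 10958 = \left(-4 + 22 \cdot 99 \left(\left(-1\right) \left(-28\right)\right)\right) - 10958 = \left(-4 + 22 \cdot 99 \cdot 28\right) - 10958 = \left(-4 + 60984\right) - 10958 = 60980 - 10958 = 50022$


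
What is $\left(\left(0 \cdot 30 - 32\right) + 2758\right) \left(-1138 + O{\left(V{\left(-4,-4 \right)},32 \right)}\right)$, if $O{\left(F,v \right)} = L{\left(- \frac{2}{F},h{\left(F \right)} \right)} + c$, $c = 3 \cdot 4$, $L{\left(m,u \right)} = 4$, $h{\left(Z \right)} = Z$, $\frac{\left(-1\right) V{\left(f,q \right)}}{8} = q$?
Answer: $-3058572$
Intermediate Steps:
$V{\left(f,q \right)} = - 8 q$
$c = 12$
$O{\left(F,v \right)} = 16$ ($O{\left(F,v \right)} = 4 + 12 = 16$)
$\left(\left(0 \cdot 30 - 32\right) + 2758\right) \left(-1138 + O{\left(V{\left(-4,-4 \right)},32 \right)}\right) = \left(\left(0 \cdot 30 - 32\right) + 2758\right) \left(-1138 + 16\right) = \left(\left(0 - 32\right) + 2758\right) \left(-1122\right) = \left(-32 + 2758\right) \left(-1122\right) = 2726 \left(-1122\right) = -3058572$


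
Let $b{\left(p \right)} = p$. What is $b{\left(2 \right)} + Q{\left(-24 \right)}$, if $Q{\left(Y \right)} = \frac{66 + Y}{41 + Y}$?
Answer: $\frac{76}{17} \approx 4.4706$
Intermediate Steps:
$Q{\left(Y \right)} = \frac{66 + Y}{41 + Y}$
$b{\left(2 \right)} + Q{\left(-24 \right)} = 2 + \frac{66 - 24}{41 - 24} = 2 + \frac{1}{17} \cdot 42 = 2 + \frac{42}{17} = \frac{76}{17}$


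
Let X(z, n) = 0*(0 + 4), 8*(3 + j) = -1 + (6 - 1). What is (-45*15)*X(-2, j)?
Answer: 0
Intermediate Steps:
j = -5/2 (j = -3 + (-1 + (6 - 1))/8 = -3 + (-1 + 5)/8 = -3 + (1/8)*4 = -3 + 1/2 = -5/2 ≈ -2.5000)
X(z, n) = 0 (X(z, n) = 0*4 = 0)
(-45*15)*X(-2, j) = -45*15*0 = -675*0 = 0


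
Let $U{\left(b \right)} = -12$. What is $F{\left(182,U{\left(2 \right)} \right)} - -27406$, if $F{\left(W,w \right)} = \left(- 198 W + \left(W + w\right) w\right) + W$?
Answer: $-10488$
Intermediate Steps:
$F{\left(W,w \right)} = - 197 W + w \left(W + w\right)$ ($F{\left(W,w \right)} = \left(- 198 W + w \left(W + w\right)\right) + W = - 197 W + w \left(W + w\right)$)
$F{\left(182,U{\left(2 \right)} \right)} - -27406 = \left(\left(-12\right)^{2} - 35854 + 182 \left(-12\right)\right) - -27406 = \left(144 - 35854 - 2184\right) + 27406 = -37894 + 27406 = -10488$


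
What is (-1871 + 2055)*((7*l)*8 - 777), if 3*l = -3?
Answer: -153272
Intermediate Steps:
l = -1 (l = (⅓)*(-3) = -1)
(-1871 + 2055)*((7*l)*8 - 777) = (-1871 + 2055)*((7*(-1))*8 - 777) = 184*(-7*8 - 777) = 184*(-56 - 777) = 184*(-833) = -153272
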